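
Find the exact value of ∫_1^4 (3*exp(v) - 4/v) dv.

An antiderivative is F(v) = 3*exp(v) - 4*log(v).
Then F(4) - F(1) = (-8*log(2) + 3*exp(4)) - (3*exp(1)) = -3*exp(1) - 8*log(2) + 3*exp(4).

-3*exp(1) - 8*log(2) + 3*exp(4)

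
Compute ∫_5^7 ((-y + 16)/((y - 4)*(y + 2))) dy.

-4*log(3) + 3*log(7)

Factor the denominator: y**2 - 2*y - 8 = (y + 2)(y - 4).
Partial fractions: (-y + 16)/((y - 4)*(y + 2)) = -3/(y + 2) + 2/(y - 4).
An antiderivative is F(y) = 2*log(y - 4) - 3*log(y + 2).
Then F(7) - F(5) = (-log(81)) - (-3*log(7)) = -4*log(3) + 3*log(7).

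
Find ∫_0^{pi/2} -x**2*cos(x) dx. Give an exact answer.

2 - pi**2/4

Integrate by parts twice (u = x^2, dv = -cos(x) dx).
An antiderivative is F(x) = -x**2*sin(x) - 2*x*cos(x) + 2*sin(x).
Then F(pi/2) - F(0) = (2 - pi**2/4) - (0) = 2 - pi**2/4.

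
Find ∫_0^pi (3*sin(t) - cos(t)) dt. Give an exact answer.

An antiderivative is F(t) = -sin(t) - 3*cos(t).
Then F(pi) - F(0) = (3) - (-3) = 6.

6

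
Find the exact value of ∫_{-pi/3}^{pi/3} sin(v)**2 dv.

Use the identity sin^2(v) = (1 - cos(2*v))/2.
An antiderivative is F(v) = v/2 - sin(2*v)/4.
Then F(pi/3) - F(-pi/3) = (-sqrt(3)/8 + pi/6) - (-pi/6 + sqrt(3)/8) = -sqrt(3)/4 + pi/3.

-sqrt(3)/4 + pi/3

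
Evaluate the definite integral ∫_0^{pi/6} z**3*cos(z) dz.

-3*sqrt(3) - pi/2 + pi**3/432 + sqrt(3)*pi**2/24 + 6

Integrate by parts 3 times (u = z^3, dv = cos(z) dz).
An antiderivative is F(z) = z**3*sin(z) + 3*z**2*cos(z) - 6*z*sin(z) - 6*cos(z).
Then F(pi/6) - F(0) = (-3*sqrt(3) - pi/2 + pi**3/432 + sqrt(3)*pi**2/24) - (-6) = -3*sqrt(3) - pi/2 + pi**3/432 + sqrt(3)*pi**2/24 + 6.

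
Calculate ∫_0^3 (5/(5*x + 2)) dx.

Let u = 5*x + 2, so du = 5 dx. When x = 0, u = 2; when x = 3, u = 17.
The integral becomes ∫ 1/u du from 2 to 17, with antiderivative log(u).
Back in x: F(x) = log(5*x + 2).
Then F(3) - F(0) = (log(17)) - (log(2)) = log(17/2).

log(17/2)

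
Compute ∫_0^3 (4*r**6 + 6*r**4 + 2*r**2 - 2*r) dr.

54261/35

By the power rule, an antiderivative is F(r) = 4*r**7/7 + 6*r**5/5 + 2*r**3/3 - r**2.
Then F(3) - F(0) = (54261/35) - (0) = 54261/35.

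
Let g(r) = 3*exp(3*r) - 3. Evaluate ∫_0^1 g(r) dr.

-4 + exp(3)

An antiderivative is F(r) = exp(3*r) - 3*r.
Then F(1) - F(0) = (-3 + exp(3)) - (1) = -4 + exp(3).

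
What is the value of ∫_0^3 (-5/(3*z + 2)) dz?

An antiderivative is F(z) = -5*log(3*z + 2)/3.
Then F(3) - F(0) = (-5*log(11)/3) - (-5*log(2)/3) = -5*log(11)/3 + 5*log(2)/3.

-5*log(11)/3 + 5*log(2)/3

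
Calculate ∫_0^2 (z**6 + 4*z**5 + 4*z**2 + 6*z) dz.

By the power rule, an antiderivative is F(z) = z**7/7 + 2*z**6/3 + 4*z**3/3 + 3*z**2.
Then F(2) - F(0) = (1756/21) - (0) = 1756/21.

1756/21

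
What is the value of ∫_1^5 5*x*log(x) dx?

-30 + 125*log(5)/2

Integrate by parts once (u = ln x, dv = 5*x dx).
An antiderivative is F(x) = 5*x**2*(2*log(x) - 1)/4.
Then F(5) - F(1) = (-125/4 + 125*log(5)/2) - (-5/4) = -30 + 125*log(5)/2.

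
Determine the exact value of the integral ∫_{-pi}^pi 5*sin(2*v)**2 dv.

5*pi

Use the identity sin^2(2*v) = (1 - cos(4*v))/2.
An antiderivative is F(v) = 5*v/2 - 5*sin(4*v)/8.
Then F(pi) - F(-pi) = (5*pi/2) - (-5*pi/2) = 5*pi.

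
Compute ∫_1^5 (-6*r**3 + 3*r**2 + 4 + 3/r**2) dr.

-3968/5

By the power rule, an antiderivative is F(r) = -3*r**4/2 + r**3 + 4*r - 3/r.
Then F(5) - F(1) = (-7931/10) - (1/2) = -3968/5.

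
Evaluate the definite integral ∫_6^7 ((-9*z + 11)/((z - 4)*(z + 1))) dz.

Factor the denominator: z**2 - 3*z - 4 = (z + 1)(z - 4).
Partial fractions: (-9*z + 11)/((z - 4)*(z + 1)) = -4/(z + 1) - 5/(z - 4).
An antiderivative is F(z) = -5*log(z - 4) - 4*log(z + 1).
Then F(7) - F(6) = (-12*log(2) - 5*log(3)) - (-4*log(7) - 5*log(2)) = -5*log(3) - 7*log(2) + 4*log(7).

-5*log(3) - 7*log(2) + 4*log(7)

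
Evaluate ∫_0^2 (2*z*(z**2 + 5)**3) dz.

1484

Let u = z**2 + 5, so du = 2*z dz. When z = 0, u = 5; when z = 2, u = 9.
The integral becomes ∫ u**3 du from 5 to 9, with antiderivative u**4/4.
Back in z: F(z) = (z**2 + 5)**4/4.
Then F(2) - F(0) = (6561/4) - (625/4) = 1484.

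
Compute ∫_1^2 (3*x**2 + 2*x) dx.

By the power rule, an antiderivative is F(x) = x**3 + x**2.
Then F(2) - F(1) = (12) - (2) = 10.

10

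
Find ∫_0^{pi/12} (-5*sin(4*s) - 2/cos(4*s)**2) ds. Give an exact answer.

An antiderivative is F(s) = 5*cos(4*s)/4 - tan(4*s)/2.
Then F(pi/12) - F(0) = (5/8 - sqrt(3)/2) - (5/4) = -sqrt(3)/2 - 5/8.

-sqrt(3)/2 - 5/8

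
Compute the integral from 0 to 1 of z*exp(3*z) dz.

Integrate by parts once (u = z, dv = exp(3*z) dz).
An antiderivative is F(z) = (3*z - 1)*exp(3*z)/9.
Then F(1) - F(0) = (2*exp(3)/9) - (-1/9) = 1/9 + 2*exp(3)/9.

1/9 + 2*exp(3)/9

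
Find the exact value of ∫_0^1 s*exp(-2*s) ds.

Integrate by parts once (u = s, dv = exp(-2*s) ds).
An antiderivative is F(s) = (-2*s - 1)*exp(-2*s)/4.
Then F(1) - F(0) = (-3*exp(-2)/4) - (-1/4) = (-3 + exp(2))*exp(-2)/4.

(-3 + exp(2))*exp(-2)/4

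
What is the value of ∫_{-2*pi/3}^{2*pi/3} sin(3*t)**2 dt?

Use the identity sin^2(3*t) = (1 - cos(6*t))/2.
An antiderivative is F(t) = t/2 - sin(6*t)/12.
Then F(2*pi/3) - F(-2*pi/3) = (pi/3) - (-pi/3) = 2*pi/3.

2*pi/3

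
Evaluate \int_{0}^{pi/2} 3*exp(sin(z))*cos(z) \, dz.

-3 + 3*E

Let u = sin(z), so du = cos(z) dz. When z = 0, u = 0; when z = pi/2, u = 1.
The integral becomes 3·∫ exp(u) du from 0 to 1, with antiderivative 3*exp(u).
Back in z: F(z) = 3*exp(sin(z)).
Then F(pi/2) - F(0) = (3*E) - (3) = -3 + 3*E.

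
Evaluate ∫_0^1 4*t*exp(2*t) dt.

1 + exp(2)

Integrate by parts once (u = t, dv = 4*exp(2*t) dt).
An antiderivative is F(t) = (2*t - 1)*exp(2*t).
Then F(1) - F(0) = (exp(2)) - (-1) = 1 + exp(2).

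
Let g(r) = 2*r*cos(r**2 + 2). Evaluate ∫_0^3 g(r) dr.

sin(11) - sin(2)

Let u = r**2 + 2, so du = 2*r dr. When r = 0, u = 2; when r = 3, u = 11.
The integral becomes ∫ cos(u) du from 2 to 11, with antiderivative sin(u).
Back in r: F(r) = sin(r**2 + 2).
Then F(3) - F(0) = (sin(11)) - (sin(2)) = sin(11) - sin(2).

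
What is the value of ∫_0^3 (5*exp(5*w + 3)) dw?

-exp(3) + exp(18)

Let u = 5*w + 3, so du = 5 dw. When w = 0, u = 3; when w = 3, u = 18.
The integral becomes ∫ exp(u) du from 3 to 18, with antiderivative exp(u).
Back in w: F(w) = exp(5*w + 3).
Then F(3) - F(0) = (exp(18)) - (exp(3)) = -exp(3) + exp(18).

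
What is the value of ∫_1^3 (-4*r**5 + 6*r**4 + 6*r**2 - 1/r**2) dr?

By the power rule, an antiderivative is F(r) = -2*r**6/3 + 6*r**5/5 + 2*r**3 + 1/r.
Then F(3) - F(1) = (-2101/15) - (53/15) = -718/5.

-718/5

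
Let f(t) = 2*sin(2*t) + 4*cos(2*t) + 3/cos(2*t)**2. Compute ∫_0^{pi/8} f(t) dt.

sqrt(2)/2 + 5/2

An antiderivative is F(t) = 2*sin(2*t) - cos(2*t) + 3*tan(2*t)/2.
Then F(pi/8) - F(0) = (sqrt(2)/2 + 3/2) - (-1) = sqrt(2)/2 + 5/2.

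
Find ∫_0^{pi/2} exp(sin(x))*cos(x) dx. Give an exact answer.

Let u = sin(x), so du = cos(x) dx. When x = 0, u = 0; when x = pi/2, u = 1.
The integral becomes ∫ exp(u) du from 0 to 1, with antiderivative exp(u).
Back in x: F(x) = exp(sin(x)).
Then F(pi/2) - F(0) = (E) - (1) = -1 + E.

-1 + E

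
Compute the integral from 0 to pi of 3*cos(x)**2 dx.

Use the identity cos^2(x) = (1 + cos(2*x))/2.
An antiderivative is F(x) = 3*x/2 + 3*sin(2*x)/4.
Then F(pi) - F(0) = (3*pi/2) - (0) = 3*pi/2.

3*pi/2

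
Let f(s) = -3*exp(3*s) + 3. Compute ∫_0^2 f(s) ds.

An antiderivative is F(s) = -exp(3*s) + 3*s.
Then F(2) - F(0) = (6 - exp(6)) - (-1) = 7 - exp(6).

7 - exp(6)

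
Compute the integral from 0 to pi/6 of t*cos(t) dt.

Integrate by parts once (u = t, dv = cos(t) dt).
An antiderivative is F(t) = t*sin(t) + cos(t).
Then F(pi/6) - F(0) = (pi/12 + sqrt(3)/2) - (1) = -1 + pi/12 + sqrt(3)/2.

-1 + pi/12 + sqrt(3)/2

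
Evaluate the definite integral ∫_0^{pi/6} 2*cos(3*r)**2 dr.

pi/6

Use the identity cos^2(3*r) = (1 + cos(6*r))/2.
An antiderivative is F(r) = r + sin(6*r)/6.
Then F(pi/6) - F(0) = (pi/6) - (0) = pi/6.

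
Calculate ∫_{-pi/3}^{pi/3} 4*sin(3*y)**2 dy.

Use the identity sin^2(3*y) = (1 - cos(6*y))/2.
An antiderivative is F(y) = 2*y - sin(6*y)/3.
Then F(pi/3) - F(-pi/3) = (2*pi/3) - (-2*pi/3) = 4*pi/3.

4*pi/3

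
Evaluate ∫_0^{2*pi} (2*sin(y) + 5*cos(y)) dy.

An antiderivative is F(y) = 5*sin(y) - 2*cos(y).
Then F(2*pi) - F(0) = (-2) - (-2) = 0.

0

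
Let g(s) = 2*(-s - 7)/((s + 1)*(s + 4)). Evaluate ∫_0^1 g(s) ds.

-8*log(2) + 2*log(5)

Factor the denominator: s**2 + 5*s + 4 = (s + 4)(s + 1).
Partial fractions: 2*(-s - 7)/((s + 1)*(s + 4)) = 2/(s + 4) - 4/(s + 1).
An antiderivative is F(s) = -4*log(s + 1) + 2*log(s + 4).
Then F(1) - F(0) = (log(25/16)) - (log(16)) = -8*log(2) + 2*log(5).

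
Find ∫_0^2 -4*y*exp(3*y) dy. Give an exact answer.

Integrate by parts once (u = y, dv = -4*exp(3*y) dy).
An antiderivative is F(y) = (-12*y + 4)*exp(3*y)/9.
Then F(2) - F(0) = (-20*exp(6)/9) - (4/9) = -20*exp(6)/9 - 4/9.

-20*exp(6)/9 - 4/9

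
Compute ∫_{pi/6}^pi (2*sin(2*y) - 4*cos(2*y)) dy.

An antiderivative is F(y) = -2*sin(2*y) - cos(2*y).
Then F(pi) - F(pi/6) = (-1) - (-sqrt(3) - 1/2) = -1/2 + sqrt(3).

-1/2 + sqrt(3)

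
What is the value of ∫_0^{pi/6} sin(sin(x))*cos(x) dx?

1 - cos(1/2)

Let u = sin(x), so du = cos(x) dx. When x = 0, u = 0; when x = pi/6, u = 1/2.
The integral becomes ∫ sin(u) du from 0 to 1/2, with antiderivative -cos(u).
Back in x: F(x) = -cos(sin(x)).
Then F(pi/6) - F(0) = (-cos(1/2)) - (-1) = 1 - cos(1/2).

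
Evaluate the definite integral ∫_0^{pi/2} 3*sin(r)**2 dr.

Use the identity sin^2(r) = (1 - cos(2*r))/2.
An antiderivative is F(r) = 3*r/2 - 3*sin(2*r)/4.
Then F(pi/2) - F(0) = (3*pi/4) - (0) = 3*pi/4.

3*pi/4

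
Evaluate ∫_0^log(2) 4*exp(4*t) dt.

Let u = exp(t), so du = exp(t) dt. When t = 0, u = 1; when t = log(2), u = 2.
The integral becomes 4·∫ u**3 du from 1 to 2, with antiderivative u**4.
Back in t: F(t) = exp(4*t).
Then F(log(2)) - F(0) = (16) - (1) = 15.

15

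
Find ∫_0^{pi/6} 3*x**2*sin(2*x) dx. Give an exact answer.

-3/8 - pi**2/48 + sqrt(3)*pi/8

Integrate by parts twice (u = x^2, dv = 3*sin(2*x) dx).
An antiderivative is F(x) = -3*x**2*cos(2*x)/2 + 3*x*sin(2*x)/2 + 3*cos(2*x)/4.
Then F(pi/6) - F(0) = (-pi**2/48 + 3/8 + sqrt(3)*pi/8) - (3/4) = -3/8 - pi**2/48 + sqrt(3)*pi/8.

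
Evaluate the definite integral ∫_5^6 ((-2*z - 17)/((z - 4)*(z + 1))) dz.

Factor the denominator: z**2 - 3*z - 4 = (z + 1)(z - 4).
Partial fractions: (-2*z - 17)/((z - 4)*(z + 1)) = 3/(z + 1) - 5/(z - 4).
An antiderivative is F(z) = -5*log(z - 4) + 3*log(z + 1).
Then F(6) - F(5) = (-5*log(2) + 3*log(7)) - (3*log(2) + 3*log(3)) = -8*log(2) - 3*log(3) + 3*log(7).

-8*log(2) - 3*log(3) + 3*log(7)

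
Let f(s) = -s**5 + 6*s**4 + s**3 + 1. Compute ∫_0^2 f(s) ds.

By the power rule, an antiderivative is F(s) = -s**6/6 + 6*s**5/5 + s**4/4 + s.
Then F(2) - F(0) = (506/15) - (0) = 506/15.

506/15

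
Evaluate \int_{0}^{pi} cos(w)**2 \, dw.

Use the identity cos^2(w) = (1 + cos(2*w))/2.
An antiderivative is F(w) = w/2 + sin(2*w)/4.
Then F(pi) - F(0) = (pi/2) - (0) = pi/2.

pi/2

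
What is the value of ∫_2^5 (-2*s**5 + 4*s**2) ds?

By the power rule, an antiderivative is F(s) = -s**6/3 + 4*s**3/3.
Then F(5) - F(2) = (-15125/3) - (-32/3) = -5031.

-5031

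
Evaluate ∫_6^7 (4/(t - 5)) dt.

log(16)

An antiderivative is F(t) = 4*log(t - 5).
Then F(7) - F(6) = (log(16)) - (0) = log(16).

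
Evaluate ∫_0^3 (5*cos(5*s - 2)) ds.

Let u = 5*s - 2, so du = 5 ds. When s = 0, u = -2; when s = 3, u = 13.
The integral becomes ∫ cos(u) du from -2 to 13, with antiderivative sin(u).
Back in s: F(s) = sin(5*s - 2).
Then F(3) - F(0) = (sin(13)) - (-sin(2)) = sin(13) + sin(2).

sin(13) + sin(2)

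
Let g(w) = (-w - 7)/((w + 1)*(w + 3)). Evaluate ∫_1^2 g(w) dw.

Factor the denominator: w**2 + 4*w + 3 = (w + 3)(w + 1).
Partial fractions: (-w - 7)/((w + 1)*(w + 3)) = 2/(w + 3) - 3/(w + 1).
An antiderivative is F(w) = -3*log(w + 1) + 2*log(w + 3).
Then F(2) - F(1) = (log(25/27)) - (log(2)) = log(25/54).

log(25/54)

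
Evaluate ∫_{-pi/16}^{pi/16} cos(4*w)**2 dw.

1/8 + pi/16

Use the identity cos^2(4*w) = (1 + cos(8*w))/2.
An antiderivative is F(w) = w/2 + sin(8*w)/16.
Then F(pi/16) - F(-pi/16) = (1/16 + pi/32) - (-pi/32 - 1/16) = 1/8 + pi/16.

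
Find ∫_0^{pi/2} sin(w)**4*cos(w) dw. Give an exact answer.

1/5

Let u = sin(w), so du = cos(w) dw. When w = 0, u = 0; when w = pi/2, u = 1.
The integral becomes ∫ u**4 du from 0 to 1, with antiderivative u**5/5.
Back in w: F(w) = sin(w)**5/5.
Then F(pi/2) - F(0) = (1/5) - (0) = 1/5.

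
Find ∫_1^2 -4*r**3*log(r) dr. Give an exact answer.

Integrate by parts once (u = ln r, dv = -4*r**3 dr).
An antiderivative is F(r) = -r**4*(4*log(r) - 1)/4.
Then F(2) - F(1) = (4 - 16*log(2)) - (1/4) = 15/4 - 16*log(2).

15/4 - 16*log(2)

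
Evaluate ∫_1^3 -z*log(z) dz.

2 - 9*log(3)/2

Integrate by parts once (u = ln z, dv = -z dz).
An antiderivative is F(z) = -z**2*(2*log(z) - 1)/4.
Then F(3) - F(1) = (9/4 - 9*log(3)/2) - (1/4) = 2 - 9*log(3)/2.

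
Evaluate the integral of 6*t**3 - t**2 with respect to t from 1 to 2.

By the power rule, an antiderivative is F(t) = 3*t**4/2 - t**3/3.
Then F(2) - F(1) = (64/3) - (7/6) = 121/6.

121/6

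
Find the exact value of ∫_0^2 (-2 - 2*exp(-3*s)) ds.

-14/3 + 2*exp(-6)/3

An antiderivative is F(s) = -2*s + 2*exp(-3*s)/3.
Then F(2) - F(0) = (-4 + 2*exp(-6)/3) - (2/3) = -14/3 + 2*exp(-6)/3.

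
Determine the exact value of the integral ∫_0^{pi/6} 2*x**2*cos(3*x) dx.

-4/27 + pi**2/54

Integrate by parts twice (u = x^2, dv = 2*cos(3*x) dx).
An antiderivative is F(x) = 2*x**2*sin(3*x)/3 + 4*x*cos(3*x)/9 - 4*sin(3*x)/27.
Then F(pi/6) - F(0) = (-4/27 + pi**2/54) - (0) = -4/27 + pi**2/54.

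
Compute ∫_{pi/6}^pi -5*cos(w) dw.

An antiderivative is F(w) = -5*sin(w).
Then F(pi) - F(pi/6) = (0) - (-5/2) = 5/2.

5/2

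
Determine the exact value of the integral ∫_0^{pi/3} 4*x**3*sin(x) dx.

-12*sqrt(3) - 2*pi**3/27 + 2*sqrt(3)*pi**2/3 + 4*pi

Integrate by parts 3 times (u = x^3, dv = 4*sin(x) dx).
An antiderivative is F(x) = -4*x**3*cos(x) + 12*x**2*sin(x) + 24*x*cos(x) - 24*sin(x).
Then F(pi/3) - F(0) = (-12*sqrt(3) - 2*pi**3/27 + 2*sqrt(3)*pi**2/3 + 4*pi) - (0) = -12*sqrt(3) - 2*pi**3/27 + 2*sqrt(3)*pi**2/3 + 4*pi.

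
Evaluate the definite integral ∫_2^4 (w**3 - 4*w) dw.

By the power rule, an antiderivative is F(w) = w**4/4 - 2*w**2.
Then F(4) - F(2) = (32) - (-4) = 36.

36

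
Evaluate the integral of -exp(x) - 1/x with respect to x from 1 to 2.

-exp(2) - log(2) + exp(1)

An antiderivative is F(x) = -exp(x) - log(x).
Then F(2) - F(1) = (-exp(2) - log(2)) - (-exp(1)) = -exp(2) - log(2) + exp(1).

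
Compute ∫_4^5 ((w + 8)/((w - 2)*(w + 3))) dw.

Factor the denominator: w**2 + w - 6 = (w + 3)(w - 2).
Partial fractions: (w + 8)/((w - 2)*(w + 3)) = -1/(w + 3) + 2/(w - 2).
An antiderivative is F(w) = 2*log(w - 2) - log(w + 3).
Then F(5) - F(4) = (log(9/8)) - (log(4/7)) = log(63/32).

log(63/32)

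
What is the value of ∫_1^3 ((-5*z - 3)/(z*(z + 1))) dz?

Factor the denominator: z**2 + z = (z + 1)z.
Partial fractions: (-5*z - 3)/(z*(z + 1)) = -2/(z + 1) - 3/z.
An antiderivative is F(z) = -3*log(z) - 2*log(z + 1).
Then F(3) - F(1) = (-3*log(3) - 4*log(2)) - (-log(4)) = -3*log(3) - 2*log(2).

-3*log(3) - 2*log(2)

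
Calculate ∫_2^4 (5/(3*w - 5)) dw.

5*log(7)/3

An antiderivative is F(w) = 5*log(3*w - 5)/3.
Then F(4) - F(2) = (5*log(7)/3) - (0) = 5*log(7)/3.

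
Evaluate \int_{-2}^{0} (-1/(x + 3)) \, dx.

An antiderivative is F(x) = -log(x + 3).
Then F(0) - F(-2) = (-log(3)) - (0) = -log(3).

-log(3)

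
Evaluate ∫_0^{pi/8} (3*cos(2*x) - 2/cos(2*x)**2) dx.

-1 + 3*sqrt(2)/4

An antiderivative is F(x) = 3*sin(2*x)/2 - tan(2*x).
Then F(pi/8) - F(0) = (-1 + 3*sqrt(2)/4) - (0) = -1 + 3*sqrt(2)/4.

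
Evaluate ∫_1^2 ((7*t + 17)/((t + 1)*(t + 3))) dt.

-9*log(2) + 2*log(5) + 5*log(3)

Factor the denominator: t**2 + 4*t + 3 = (t + 3)(t + 1).
Partial fractions: (7*t + 17)/((t + 1)*(t + 3)) = 2/(t + 3) + 5/(t + 1).
An antiderivative is F(t) = 5*log(t + 1) + 2*log(t + 3).
Then F(2) - F(1) = (2*log(5) + 5*log(3)) - (9*log(2)) = -9*log(2) + 2*log(5) + 5*log(3).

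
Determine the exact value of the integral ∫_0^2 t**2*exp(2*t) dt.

-1/4 + 5*exp(4)/4

Integrate by parts twice (u = t^2, dv = exp(2*t) dt).
An antiderivative is F(t) = (2*t**2 - 2*t + 1)*exp(2*t)/4.
Then F(2) - F(0) = (5*exp(4)/4) - (1/4) = -1/4 + 5*exp(4)/4.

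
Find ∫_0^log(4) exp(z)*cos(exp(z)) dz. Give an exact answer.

-sin(1) + sin(4)

Let u = exp(z), so du = exp(z) dz. When z = 0, u = 1; when z = log(4), u = 4.
The integral becomes ∫ cos(u) du from 1 to 4, with antiderivative sin(u).
Back in z: F(z) = sin(exp(z)).
Then F(log(4)) - F(0) = (sin(4)) - (sin(1)) = -sin(1) + sin(4).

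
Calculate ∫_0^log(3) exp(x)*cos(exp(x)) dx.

Let u = exp(x), so du = exp(x) dx. When x = 0, u = 1; when x = log(3), u = 3.
The integral becomes ∫ cos(u) du from 1 to 3, with antiderivative sin(u).
Back in x: F(x) = sin(exp(x)).
Then F(log(3)) - F(0) = (sin(3)) - (sin(1)) = -sin(1) + sin(3).

-sin(1) + sin(3)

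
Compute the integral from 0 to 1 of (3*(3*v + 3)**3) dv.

1215/4

Let u = 3*v + 3, so du = 3 dv. When v = 0, u = 3; when v = 1, u = 6.
The integral becomes ∫ u**3 du from 3 to 6, with antiderivative u**4/4.
Back in v: F(v) = (3*v + 3)**4/4.
Then F(1) - F(0) = (324) - (81/4) = 1215/4.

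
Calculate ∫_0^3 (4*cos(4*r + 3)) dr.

Let u = 4*r + 3, so du = 4 dr. When r = 0, u = 3; when r = 3, u = 15.
The integral becomes ∫ cos(u) du from 3 to 15, with antiderivative sin(u).
Back in r: F(r) = sin(4*r + 3).
Then F(3) - F(0) = (sin(15)) - (sin(3)) = -sin(3) + sin(15).

-sin(3) + sin(15)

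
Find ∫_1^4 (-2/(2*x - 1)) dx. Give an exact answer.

An antiderivative is F(x) = -log(2*x - 1).
Then F(4) - F(1) = (-log(7)) - (0) = -log(7).

-log(7)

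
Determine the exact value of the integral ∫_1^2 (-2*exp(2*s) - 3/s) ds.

An antiderivative is F(s) = -exp(2*s) - 3*log(s).
Then F(2) - F(1) = (-exp(4) - log(8)) - (-exp(2)) = -exp(4) - log(8) + exp(2).

-exp(4) - log(8) + exp(2)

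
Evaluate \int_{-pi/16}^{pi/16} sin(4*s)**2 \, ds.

-1/8 + pi/16

Use the identity sin^2(4*s) = (1 - cos(8*s))/2.
An antiderivative is F(s) = s/2 - sin(8*s)/16.
Then F(pi/16) - F(-pi/16) = (-1/16 + pi/32) - (1/16 - pi/32) = -1/8 + pi/16.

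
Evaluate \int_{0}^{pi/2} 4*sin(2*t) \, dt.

4

An antiderivative is F(t) = -2*cos(2*t).
Then F(pi/2) - F(0) = (2) - (-2) = 4.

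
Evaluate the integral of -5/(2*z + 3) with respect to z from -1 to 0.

-5*log(3)/2

An antiderivative is F(z) = -5*log(2*z + 3)/2.
Then F(0) - F(-1) = (-5*log(3)/2) - (0) = -5*log(3)/2.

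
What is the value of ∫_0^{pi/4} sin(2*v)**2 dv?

Use the identity sin^2(2*v) = (1 - cos(4*v))/2.
An antiderivative is F(v) = v/2 - sin(4*v)/8.
Then F(pi/4) - F(0) = (pi/8) - (0) = pi/8.

pi/8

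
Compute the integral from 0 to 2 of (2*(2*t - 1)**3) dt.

Let u = 2*t - 1, so du = 2 dt. When t = 0, u = -1; when t = 2, u = 3.
The integral becomes ∫ u**3 du from -1 to 3, with antiderivative u**4/4.
Back in t: F(t) = (2*t - 1)**4/4.
Then F(2) - F(0) = (81/4) - (1/4) = 20.

20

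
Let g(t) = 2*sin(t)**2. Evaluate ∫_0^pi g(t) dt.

pi

Use the identity sin^2(t) = (1 - cos(2*t))/2.
An antiderivative is F(t) = t - sin(2*t)/2.
Then F(pi) - F(0) = (pi) - (0) = pi.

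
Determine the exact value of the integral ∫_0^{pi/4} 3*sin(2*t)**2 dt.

3*pi/8

Use the identity sin^2(2*t) = (1 - cos(4*t))/2.
An antiderivative is F(t) = 3*t/2 - 3*sin(4*t)/8.
Then F(pi/4) - F(0) = (3*pi/8) - (0) = 3*pi/8.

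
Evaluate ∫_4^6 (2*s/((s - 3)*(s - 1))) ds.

Factor the denominator: s**2 - 4*s + 3 = (s - 1)(s - 3).
Partial fractions: 2*s/((s - 3)*(s - 1)) = -1/(s - 1) + 3/(s - 3).
An antiderivative is F(s) = 3*log(s - 3) - log(s - 1).
Then F(6) - F(4) = (log(27/5)) - (-log(3)) = log(81/5).

log(81/5)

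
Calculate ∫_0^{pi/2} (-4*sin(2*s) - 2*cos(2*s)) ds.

An antiderivative is F(s) = -sin(2*s) + 2*cos(2*s).
Then F(pi/2) - F(0) = (-2) - (2) = -4.

-4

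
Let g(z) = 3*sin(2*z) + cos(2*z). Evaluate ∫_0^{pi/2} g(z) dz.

3

An antiderivative is F(z) = sin(2*z)/2 - 3*cos(2*z)/2.
Then F(pi/2) - F(0) = (3/2) - (-3/2) = 3.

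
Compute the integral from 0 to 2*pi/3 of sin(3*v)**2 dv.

Use the identity sin^2(3*v) = (1 - cos(6*v))/2.
An antiderivative is F(v) = v/2 - sin(6*v)/12.
Then F(2*pi/3) - F(0) = (pi/3) - (0) = pi/3.

pi/3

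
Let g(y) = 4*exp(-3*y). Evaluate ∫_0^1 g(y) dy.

An antiderivative is F(y) = -4*exp(-3*y)/3.
Then F(1) - F(0) = (-4*exp(-3)/3) - (-4/3) = 4/3 - 4*exp(-3)/3.

4/3 - 4*exp(-3)/3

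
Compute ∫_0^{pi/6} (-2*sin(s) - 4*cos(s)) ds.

-4 + sqrt(3)

An antiderivative is F(s) = -4*sin(s) + 2*cos(s).
Then F(pi/6) - F(0) = (-2 + sqrt(3)) - (2) = -4 + sqrt(3).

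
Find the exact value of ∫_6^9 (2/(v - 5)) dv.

log(16)

An antiderivative is F(v) = 2*log(v - 5).
Then F(9) - F(6) = (log(16)) - (0) = log(16).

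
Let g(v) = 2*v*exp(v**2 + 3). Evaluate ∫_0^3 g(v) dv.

Let u = v**2 + 3, so du = 2*v dv. When v = 0, u = 3; when v = 3, u = 12.
The integral becomes ∫ exp(u) du from 3 to 12, with antiderivative exp(u).
Back in v: F(v) = exp(v**2 + 3).
Then F(3) - F(0) = (exp(12)) - (exp(3)) = -exp(3) + exp(12).

-exp(3) + exp(12)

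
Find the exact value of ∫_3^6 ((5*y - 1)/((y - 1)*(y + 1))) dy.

Factor the denominator: y**2 - 1 = (y + 1)(y - 1).
Partial fractions: (5*y - 1)/((y - 1)*(y + 1)) = 3/(y + 1) + 2/(y - 1).
An antiderivative is F(y) = 2*log(y - 1) + 3*log(y + 1).
Then F(6) - F(3) = (2*log(5) + 3*log(7)) - (8*log(2)) = -8*log(2) + 2*log(5) + 3*log(7).

-8*log(2) + 2*log(5) + 3*log(7)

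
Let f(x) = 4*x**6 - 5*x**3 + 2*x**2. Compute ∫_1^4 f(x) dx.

By the power rule, an antiderivative is F(x) = 4*x**7/7 - 5*x**4/4 + 2*x**3/3.
Then F(4) - F(1) = (190784/21) - (-1/84) = 254379/28.

254379/28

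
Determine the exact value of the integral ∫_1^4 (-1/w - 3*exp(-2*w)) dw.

-2*log(2) - 3*exp(-2)/2 + 3*exp(-8)/2

An antiderivative is F(w) = -log(w) + 3*exp(-2*w)/2.
Then F(4) - F(1) = (-2*log(2) + 3*exp(-8)/2) - (3*exp(-2)/2) = -2*log(2) - 3*exp(-2)/2 + 3*exp(-8)/2.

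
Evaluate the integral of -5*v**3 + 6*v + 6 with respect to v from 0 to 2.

By the power rule, an antiderivative is F(v) = -5*v**4/4 + 3*v**2 + 6*v.
Then F(2) - F(0) = (4) - (0) = 4.

4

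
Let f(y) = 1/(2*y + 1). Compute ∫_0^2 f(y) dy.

An antiderivative is F(y) = log(2*y + 1)/2.
Then F(2) - F(0) = (log(5)/2) - (0) = log(5)/2.

log(5)/2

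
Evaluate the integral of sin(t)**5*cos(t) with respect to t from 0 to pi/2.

1/6

Let u = sin(t), so du = cos(t) dt. When t = 0, u = 0; when t = pi/2, u = 1.
The integral becomes ∫ u**5 du from 0 to 1, with antiderivative u**6/6.
Back in t: F(t) = sin(t)**6/6.
Then F(pi/2) - F(0) = (1/6) - (0) = 1/6.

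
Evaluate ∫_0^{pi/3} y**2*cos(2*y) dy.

Integrate by parts twice (u = y^2, dv = cos(2*y) dy).
An antiderivative is F(y) = y**2*sin(2*y)/2 + y*cos(2*y)/2 - sin(2*y)/4.
Then F(pi/3) - F(0) = (-pi/12 - sqrt(3)/8 + sqrt(3)*pi**2/36) - (0) = -pi/12 - sqrt(3)/8 + sqrt(3)*pi**2/36.

-pi/12 - sqrt(3)/8 + sqrt(3)*pi**2/36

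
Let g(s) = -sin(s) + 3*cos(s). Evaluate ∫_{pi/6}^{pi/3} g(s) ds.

-1 + sqrt(3)

An antiderivative is F(s) = 3*sin(s) + cos(s).
Then F(pi/3) - F(pi/6) = (1/2 + 3*sqrt(3)/2) - (sqrt(3)/2 + 3/2) = -1 + sqrt(3).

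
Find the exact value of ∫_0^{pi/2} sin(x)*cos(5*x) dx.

Use the identity sin(x)cos(5*x) = [sin(6*x) + sin(-4*x)]/2.
An antiderivative is F(x) = cos(4*x)/8 - cos(6*x)/12.
Then F(pi/2) - F(0) = (5/24) - (1/24) = 1/6.

1/6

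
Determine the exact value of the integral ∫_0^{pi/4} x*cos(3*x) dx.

Integrate by parts once (u = x, dv = cos(3*x) dx).
An antiderivative is F(x) = x*sin(3*x)/3 + cos(3*x)/9.
Then F(pi/4) - F(0) = (sqrt(2)*(-4 + 3*pi)/72) - (1/9) = -1/9 - sqrt(2)/18 + sqrt(2)*pi/24.

-1/9 - sqrt(2)/18 + sqrt(2)*pi/24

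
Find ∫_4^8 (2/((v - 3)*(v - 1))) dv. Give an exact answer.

Factor the denominator: v**2 - 4*v + 3 = (v - 1)(v - 3).
Partial fractions: 2/((v - 3)*(v - 1)) = -1/(v - 1) + 1/(v - 3).
An antiderivative is F(v) = log(v - 3) - log(v - 1).
Then F(8) - F(4) = (log(5/7)) - (-log(3)) = log(15/7).

log(15/7)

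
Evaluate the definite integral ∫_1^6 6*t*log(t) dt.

Integrate by parts once (u = ln t, dv = 6*t dt).
An antiderivative is F(t) = 3*t**2*(2*log(t) - 1)/2.
Then F(6) - F(1) = (-54 + 108*log(2) + 108*log(3)) - (-3/2) = -105/2 + 108*log(2) + 108*log(3).

-105/2 + 108*log(2) + 108*log(3)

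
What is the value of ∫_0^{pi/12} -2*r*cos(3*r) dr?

Integrate by parts once (u = r, dv = -2*cos(3*r) dr).
An antiderivative is F(r) = -2*r*sin(3*r)/3 - 2*cos(3*r)/9.
Then F(pi/12) - F(0) = (sqrt(2)*(-4 - pi)/36) - (-2/9) = -sqrt(2)/9 - sqrt(2)*pi/36 + 2/9.

-sqrt(2)/9 - sqrt(2)*pi/36 + 2/9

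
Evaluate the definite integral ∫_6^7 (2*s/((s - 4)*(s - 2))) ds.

Factor the denominator: s**2 - 6*s + 8 = (s - 2)(s - 4).
Partial fractions: 2*s/((s - 4)*(s - 2)) = -2/(s - 2) + 4/(s - 4).
An antiderivative is F(s) = 4*log(s - 4) - 2*log(s - 2).
Then F(7) - F(6) = (log(81/25)) - (0) = log(81/25).

log(81/25)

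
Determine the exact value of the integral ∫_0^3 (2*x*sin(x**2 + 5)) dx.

-cos(14) + cos(5)

Let u = x**2 + 5, so du = 2*x dx. When x = 0, u = 5; when x = 3, u = 14.
The integral becomes ∫ sin(u) du from 5 to 14, with antiderivative -cos(u).
Back in x: F(x) = -cos(x**2 + 5).
Then F(3) - F(0) = (-cos(14)) - (-cos(5)) = -cos(14) + cos(5).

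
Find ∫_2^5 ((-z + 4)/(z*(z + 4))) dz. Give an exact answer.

log(10/9)

Factor the denominator: z**2 + 4*z = (z + 4)z.
Partial fractions: (-z + 4)/(z*(z + 4)) = -2/(z + 4) + 1/z.
An antiderivative is F(z) = log(z) - 2*log(z + 4).
Then F(5) - F(2) = (log(5/81)) - (-log(18)) = log(10/9).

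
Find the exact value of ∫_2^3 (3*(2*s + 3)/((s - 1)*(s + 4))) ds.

Factor the denominator: s**2 + 3*s - 4 = (s + 4)(s - 1).
Partial fractions: 3*(2*s + 3)/((s - 1)*(s + 4)) = 3/(s + 4) + 3/(s - 1).
An antiderivative is F(s) = 3*log(s - 1) + 3*log(s + 4).
Then F(3) - F(2) = (3*log(2) + 3*log(7)) - (3*log(2) + 3*log(3)) = -3*log(3) + 3*log(7).

-3*log(3) + 3*log(7)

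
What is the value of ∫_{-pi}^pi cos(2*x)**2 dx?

Use the identity cos^2(2*x) = (1 + cos(4*x))/2.
An antiderivative is F(x) = x/2 + sin(4*x)/8.
Then F(pi) - F(-pi) = (pi/2) - (-pi/2) = pi.

pi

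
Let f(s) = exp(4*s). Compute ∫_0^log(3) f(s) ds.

Let u = exp(s), so du = exp(s) ds. When s = 0, u = 1; when s = log(3), u = 3.
The integral becomes ∫ u**3 du from 1 to 3, with antiderivative u**4/4.
Back in s: F(s) = exp(4*s)/4.
Then F(log(3)) - F(0) = (81/4) - (1/4) = 20.

20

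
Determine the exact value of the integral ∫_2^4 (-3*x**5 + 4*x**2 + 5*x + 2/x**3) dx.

-91735/48

By the power rule, an antiderivative is F(x) = -x**6/2 + 4*x**3/3 + 5*x**2/2 - 1/x**2.
Then F(4) - F(2) = (-92291/48) - (-139/12) = -91735/48.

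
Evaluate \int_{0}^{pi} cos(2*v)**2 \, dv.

Use the identity cos^2(2*v) = (1 + cos(4*v))/2.
An antiderivative is F(v) = v/2 + sin(4*v)/8.
Then F(pi) - F(0) = (pi/2) - (0) = pi/2.

pi/2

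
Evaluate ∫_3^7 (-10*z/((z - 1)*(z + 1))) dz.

Factor the denominator: z**2 - 1 = (z + 1)(z - 1).
Partial fractions: -10*z/((z - 1)*(z + 1)) = -5/(z + 1) - 5/(z - 1).
An antiderivative is F(z) = -5*log(z - 1) - 5*log(z + 1).
Then F(7) - F(3) = (-20*log(2) - 5*log(3)) - (-15*log(2)) = -5*log(3) - 5*log(2).

-5*log(3) - 5*log(2)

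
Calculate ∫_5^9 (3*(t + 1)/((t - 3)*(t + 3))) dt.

log(27/2)

Factor the denominator: t**2 - 9 = (t + 3)(t - 3).
Partial fractions: 3*(t + 1)/((t - 3)*(t + 3)) = 1/(t + 3) + 2/(t - 3).
An antiderivative is F(t) = 2*log(t - 3) + log(t + 3).
Then F(9) - F(5) = (4*log(2) + 3*log(3)) - (log(32)) = log(27/2).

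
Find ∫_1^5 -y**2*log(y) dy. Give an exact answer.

124/9 - 125*log(5)/3

Integrate by parts once (u = ln y, dv = -y**2 dy).
An antiderivative is F(y) = -y**3*(3*log(y) - 1)/9.
Then F(5) - F(1) = (125/9 - 125*log(5)/3) - (1/9) = 124/9 - 125*log(5)/3.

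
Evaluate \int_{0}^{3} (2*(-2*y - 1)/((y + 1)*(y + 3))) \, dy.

-log(8)

Factor the denominator: y**2 + 4*y + 3 = (y + 3)(y + 1).
Partial fractions: 2*(-2*y - 1)/((y + 1)*(y + 3)) = -5/(y + 3) + 1/(y + 1).
An antiderivative is F(y) = log(y + 1) - 5*log(y + 3).
Then F(3) - F(0) = (-5*log(3) - 3*log(2)) - (-5*log(3)) = -log(8).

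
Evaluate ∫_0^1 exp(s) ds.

-1 + E

An antiderivative is F(s) = exp(s).
Then F(1) - F(0) = (E) - (1) = -1 + E.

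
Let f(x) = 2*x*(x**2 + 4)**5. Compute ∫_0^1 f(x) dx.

Let u = x**2 + 4, so du = 2*x dx. When x = 0, u = 4; when x = 1, u = 5.
The integral becomes ∫ u**5 du from 4 to 5, with antiderivative u**6/6.
Back in x: F(x) = (x**2 + 4)**6/6.
Then F(1) - F(0) = (15625/6) - (2048/3) = 3843/2.

3843/2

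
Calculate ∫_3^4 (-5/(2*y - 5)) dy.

-5*log(3)/2

An antiderivative is F(y) = -5*log(2*y - 5)/2.
Then F(4) - F(3) = (-5*log(3)/2) - (0) = -5*log(3)/2.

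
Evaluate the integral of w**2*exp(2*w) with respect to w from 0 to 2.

Integrate by parts twice (u = w^2, dv = exp(2*w) dw).
An antiderivative is F(w) = (2*w**2 - 2*w + 1)*exp(2*w)/4.
Then F(2) - F(0) = (5*exp(4)/4) - (1/4) = -1/4 + 5*exp(4)/4.

-1/4 + 5*exp(4)/4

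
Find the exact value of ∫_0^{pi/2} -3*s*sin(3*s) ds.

1/3

Integrate by parts once (u = s, dv = -3*sin(3*s) ds).
An antiderivative is F(s) = s*cos(3*s) - sin(3*s)/3.
Then F(pi/2) - F(0) = (1/3) - (0) = 1/3.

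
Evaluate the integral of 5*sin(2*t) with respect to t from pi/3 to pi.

-15/4

An antiderivative is F(t) = -5*cos(2*t)/2.
Then F(pi) - F(pi/3) = (-5/2) - (5/4) = -15/4.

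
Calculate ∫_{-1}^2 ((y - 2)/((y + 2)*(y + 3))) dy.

Factor the denominator: y**2 + 5*y + 6 = (y + 3)(y + 2).
Partial fractions: (y - 2)/((y + 2)*(y + 3)) = 5/(y + 3) - 4/(y + 2).
An antiderivative is F(y) = -4*log(y + 2) + 5*log(y + 3).
Then F(2) - F(-1) = (-8*log(2) + 5*log(5)) - (log(32)) = -13*log(2) + 5*log(5).

-13*log(2) + 5*log(5)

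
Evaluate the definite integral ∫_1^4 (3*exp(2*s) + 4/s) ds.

-3*exp(2)/2 + 8*log(2) + 3*exp(8)/2

An antiderivative is F(s) = 3*exp(2*s)/2 + 4*log(s).
Then F(4) - F(1) = (8*log(2) + 3*exp(8)/2) - (3*exp(2)/2) = -3*exp(2)/2 + 8*log(2) + 3*exp(8)/2.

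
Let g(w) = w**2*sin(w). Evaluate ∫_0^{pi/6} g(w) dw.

Integrate by parts twice (u = w^2, dv = sin(w) dw).
An antiderivative is F(w) = -w**2*cos(w) + 2*w*sin(w) + 2*cos(w).
Then F(pi/6) - F(0) = (-sqrt(3)*pi**2/72 + pi/6 + sqrt(3)) - (2) = -2 - sqrt(3)*pi**2/72 + pi/6 + sqrt(3).

-2 - sqrt(3)*pi**2/72 + pi/6 + sqrt(3)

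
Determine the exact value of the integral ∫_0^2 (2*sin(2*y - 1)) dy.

Let u = 2*y - 1, so du = 2 dy. When y = 0, u = -1; when y = 2, u = 3.
The integral becomes ∫ sin(u) du from -1 to 3, with antiderivative -cos(u).
Back in y: F(y) = -cos(2*y - 1).
Then F(2) - F(0) = (-cos(3)) - (-cos(1)) = cos(1) - cos(3).

cos(1) - cos(3)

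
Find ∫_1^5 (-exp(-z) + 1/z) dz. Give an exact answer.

-exp(-1) + exp(-5) + log(5)

An antiderivative is F(z) = log(z) + exp(-z).
Then F(5) - F(1) = (exp(-5) + log(5)) - (exp(-1)) = -exp(-1) + exp(-5) + log(5).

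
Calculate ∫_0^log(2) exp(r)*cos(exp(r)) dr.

-sin(1) + sin(2)

Let u = exp(r), so du = exp(r) dr. When r = 0, u = 1; when r = log(2), u = 2.
The integral becomes ∫ cos(u) du from 1 to 2, with antiderivative sin(u).
Back in r: F(r) = sin(exp(r)).
Then F(log(2)) - F(0) = (sin(2)) - (sin(1)) = -sin(1) + sin(2).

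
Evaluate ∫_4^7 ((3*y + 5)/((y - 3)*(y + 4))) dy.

log(22)

Factor the denominator: y**2 + y - 12 = (y + 4)(y - 3).
Partial fractions: (3*y + 5)/((y - 3)*(y + 4)) = 1/(y + 4) + 2/(y - 3).
An antiderivative is F(y) = 2*log(y - 3) + log(y + 4).
Then F(7) - F(4) = (log(11) + 4*log(2)) - (log(8)) = log(22).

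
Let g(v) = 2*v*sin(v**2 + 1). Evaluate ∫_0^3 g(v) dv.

Let u = v**2 + 1, so du = 2*v dv. When v = 0, u = 1; when v = 3, u = 10.
The integral becomes ∫ sin(u) du from 1 to 10, with antiderivative -cos(u).
Back in v: F(v) = -cos(v**2 + 1).
Then F(3) - F(0) = (-cos(10)) - (-cos(1)) = cos(1) - cos(10).

cos(1) - cos(10)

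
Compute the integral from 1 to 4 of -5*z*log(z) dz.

75/4 - 80*log(2)

Integrate by parts once (u = ln z, dv = -5*z dz).
An antiderivative is F(z) = -5*z**2*(2*log(z) - 1)/4.
Then F(4) - F(1) = (20 - 80*log(2)) - (5/4) = 75/4 - 80*log(2).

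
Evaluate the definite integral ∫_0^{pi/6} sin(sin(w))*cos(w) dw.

1 - cos(1/2)

Let u = sin(w), so du = cos(w) dw. When w = 0, u = 0; when w = pi/6, u = 1/2.
The integral becomes ∫ sin(u) du from 0 to 1/2, with antiderivative -cos(u).
Back in w: F(w) = -cos(sin(w)).
Then F(pi/6) - F(0) = (-cos(1/2)) - (-1) = 1 - cos(1/2).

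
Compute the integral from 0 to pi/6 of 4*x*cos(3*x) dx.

Integrate by parts once (u = x, dv = 4*cos(3*x) dx).
An antiderivative is F(x) = 4*x*sin(3*x)/3 + 4*cos(3*x)/9.
Then F(pi/6) - F(0) = (2*pi/9) - (4/9) = -4/9 + 2*pi/9.

-4/9 + 2*pi/9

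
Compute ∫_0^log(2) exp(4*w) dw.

15/4

Let u = exp(w), so du = exp(w) dw. When w = 0, u = 1; when w = log(2), u = 2.
The integral becomes ∫ u**3 du from 1 to 2, with antiderivative u**4/4.
Back in w: F(w) = exp(4*w)/4.
Then F(log(2)) - F(0) = (4) - (1/4) = 15/4.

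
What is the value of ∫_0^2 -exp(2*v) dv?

An antiderivative is F(v) = -exp(2*v)/2.
Then F(2) - F(0) = (-exp(4)/2) - (-1/2) = 1/2 - exp(4)/2.

1/2 - exp(4)/2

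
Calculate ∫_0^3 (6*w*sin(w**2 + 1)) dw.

3*cos(1) - 3*cos(10)

Let u = w**2 + 1, so du = 2*w dw. When w = 0, u = 1; when w = 3, u = 10.
The integral becomes 3·∫ sin(u) du from 1 to 10, with antiderivative -3*cos(u).
Back in w: F(w) = -3*cos(w**2 + 1).
Then F(3) - F(0) = (-3*cos(10)) - (-3*cos(1)) = 3*cos(1) - 3*cos(10).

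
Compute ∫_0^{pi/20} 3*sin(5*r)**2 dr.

-3/20 + 3*pi/40

Use the identity sin^2(5*r) = (1 - cos(10*r))/2.
An antiderivative is F(r) = 3*r/2 - 3*sin(10*r)/20.
Then F(pi/20) - F(0) = (-3/20 + 3*pi/40) - (0) = -3/20 + 3*pi/40.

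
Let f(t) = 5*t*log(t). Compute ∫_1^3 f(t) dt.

-10 + 45*log(3)/2

Integrate by parts once (u = ln t, dv = 5*t dt).
An antiderivative is F(t) = 5*t**2*(2*log(t) - 1)/4.
Then F(3) - F(1) = (-45/4 + 45*log(3)/2) - (-5/4) = -10 + 45*log(3)/2.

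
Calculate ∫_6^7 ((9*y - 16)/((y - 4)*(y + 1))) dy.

-5*log(7) + 4*log(3) + 11*log(2)

Factor the denominator: y**2 - 3*y - 4 = (y + 1)(y - 4).
Partial fractions: (9*y - 16)/((y - 4)*(y + 1)) = 5/(y + 1) + 4/(y - 4).
An antiderivative is F(y) = 4*log(y - 4) + 5*log(y + 1).
Then F(7) - F(6) = (4*log(3) + 15*log(2)) - (4*log(2) + 5*log(7)) = -5*log(7) + 4*log(3) + 11*log(2).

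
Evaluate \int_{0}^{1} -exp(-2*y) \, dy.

(1 - exp(2))*exp(-2)/2

An antiderivative is F(y) = exp(-2*y)/2.
Then F(1) - F(0) = (exp(-2)/2) - (1/2) = (1 - exp(2))*exp(-2)/2.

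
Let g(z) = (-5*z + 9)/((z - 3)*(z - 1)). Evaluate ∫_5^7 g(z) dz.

Factor the denominator: z**2 - 4*z + 3 = (z - 1)(z - 3).
Partial fractions: (-5*z + 9)/((z - 3)*(z - 1)) = -2/(z - 1) - 3/(z - 3).
An antiderivative is F(z) = -3*log(z - 3) - 2*log(z - 1).
Then F(7) - F(5) = (-8*log(2) - 2*log(3)) - (-7*log(2)) = -log(18).

-log(18)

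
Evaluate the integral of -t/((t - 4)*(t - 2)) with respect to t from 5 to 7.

log(5/27)

Factor the denominator: t**2 - 6*t + 8 = (t - 2)(t - 4).
Partial fractions: -t/((t - 4)*(t - 2)) = 1/(t - 2) - 2/(t - 4).
An antiderivative is F(t) = -2*log(t - 4) + log(t - 2).
Then F(7) - F(5) = (log(5/9)) - (log(3)) = log(5/27).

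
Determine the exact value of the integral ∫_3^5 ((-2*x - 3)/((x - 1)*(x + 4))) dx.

log(7/18)

Factor the denominator: x**2 + 3*x - 4 = (x + 4)(x - 1).
Partial fractions: (-2*x - 3)/((x - 1)*(x + 4)) = -1/(x + 4) - 1/(x - 1).
An antiderivative is F(x) = -log(x - 1) - log(x + 4).
Then F(5) - F(3) = (-log(36)) - (-log(14)) = log(7/18).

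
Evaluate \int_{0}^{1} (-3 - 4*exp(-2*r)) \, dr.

An antiderivative is F(r) = -3*r + 2*exp(-2*r).
Then F(1) - F(0) = (-3 + 2*exp(-2)) - (2) = -5 + 2*exp(-2).

-5 + 2*exp(-2)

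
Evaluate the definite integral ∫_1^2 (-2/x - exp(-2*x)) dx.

An antiderivative is F(x) = -2*log(x) + exp(-2*x)/2.
Then F(2) - F(1) = (-2*log(2) + exp(-4)/2) - (exp(-2)/2) = (-4*exp(4)*log(2) - exp(2) + 1)*exp(-4)/2.

(-4*exp(4)*log(2) - exp(2) + 1)*exp(-4)/2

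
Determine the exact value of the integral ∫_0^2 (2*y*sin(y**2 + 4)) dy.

Let u = y**2 + 4, so du = 2*y dy. When y = 0, u = 4; when y = 2, u = 8.
The integral becomes ∫ sin(u) du from 4 to 8, with antiderivative -cos(u).
Back in y: F(y) = -cos(y**2 + 4).
Then F(2) - F(0) = (-cos(8)) - (-cos(4)) = cos(4) - cos(8).

cos(4) - cos(8)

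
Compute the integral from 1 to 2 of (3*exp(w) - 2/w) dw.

An antiderivative is F(w) = 3*exp(w) - 2*log(w).
Then F(2) - F(1) = (-log(4) + 3*exp(2)) - (3*exp(1)) = -3*exp(1) - log(4) + 3*exp(2).

-3*exp(1) - log(4) + 3*exp(2)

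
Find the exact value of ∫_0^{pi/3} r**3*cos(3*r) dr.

Integrate by parts 3 times (u = r^3, dv = cos(3*r) dr).
An antiderivative is F(r) = r**3*sin(3*r)/3 + r**2*cos(3*r)/3 - 2*r*sin(3*r)/9 - 2*cos(3*r)/27.
Then F(pi/3) - F(0) = (2/27 - pi**2/27) - (-2/27) = 4/27 - pi**2/27.

4/27 - pi**2/27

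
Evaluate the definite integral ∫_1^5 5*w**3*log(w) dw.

Integrate by parts once (u = ln w, dv = 5*w**3 dw).
An antiderivative is F(w) = 5*w**4*(4*log(w) - 1)/16.
Then F(5) - F(1) = (-3125/16 + 3125*log(5)/4) - (-5/16) = -195 + 3125*log(5)/4.

-195 + 3125*log(5)/4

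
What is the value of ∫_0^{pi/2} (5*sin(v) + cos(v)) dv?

An antiderivative is F(v) = sin(v) - 5*cos(v).
Then F(pi/2) - F(0) = (1) - (-5) = 6.

6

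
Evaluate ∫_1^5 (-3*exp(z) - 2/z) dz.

-3*exp(5) - log(25) + 3*exp(1)

An antiderivative is F(z) = -3*exp(z) - 2*log(z).
Then F(5) - F(1) = (-3*exp(5) - log(25)) - (-3*exp(1)) = -3*exp(5) - log(25) + 3*exp(1).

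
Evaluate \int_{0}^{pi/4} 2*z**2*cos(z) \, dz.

sqrt(2)*(-32 + pi**2 + 8*pi)/16

Integrate by parts twice (u = z^2, dv = 2*cos(z) dz).
An antiderivative is F(z) = 2*z**2*sin(z) + 4*z*cos(z) - 4*sin(z).
Then F(pi/4) - F(0) = (sqrt(2)*(-32 + pi**2 + 8*pi)/16) - (0) = sqrt(2)*(-32 + pi**2 + 8*pi)/16.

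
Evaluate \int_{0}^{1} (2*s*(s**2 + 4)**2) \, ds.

Let u = s**2 + 4, so du = 2*s ds. When s = 0, u = 4; when s = 1, u = 5.
The integral becomes ∫ u**2 du from 4 to 5, with antiderivative u**3/3.
Back in s: F(s) = (s**2 + 4)**3/3.
Then F(1) - F(0) = (125/3) - (64/3) = 61/3.

61/3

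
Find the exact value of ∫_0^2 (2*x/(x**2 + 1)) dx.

Let u = x**2 + 1, so du = 2*x dx. When x = 0, u = 1; when x = 2, u = 5.
The integral becomes ∫ 1/u du from 1 to 5, with antiderivative log(u).
Back in x: F(x) = log(x**2 + 1).
Then F(2) - F(0) = (log(5)) - (0) = log(5).

log(5)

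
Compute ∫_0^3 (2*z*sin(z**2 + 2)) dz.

Let u = z**2 + 2, so du = 2*z dz. When z = 0, u = 2; when z = 3, u = 11.
The integral becomes ∫ sin(u) du from 2 to 11, with antiderivative -cos(u).
Back in z: F(z) = -cos(z**2 + 2).
Then F(3) - F(0) = (-cos(11)) - (-cos(2)) = cos(2) - cos(11).

cos(2) - cos(11)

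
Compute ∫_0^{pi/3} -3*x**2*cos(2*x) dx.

-sqrt(3)*pi**2/12 + 3*sqrt(3)/8 + pi/4

Integrate by parts twice (u = x^2, dv = -3*cos(2*x) dx).
An antiderivative is F(x) = -3*x**2*sin(2*x)/2 - 3*x*cos(2*x)/2 + 3*sin(2*x)/4.
Then F(pi/3) - F(0) = (-sqrt(3)*pi**2/12 + 3*sqrt(3)/8 + pi/4) - (0) = -sqrt(3)*pi**2/12 + 3*sqrt(3)/8 + pi/4.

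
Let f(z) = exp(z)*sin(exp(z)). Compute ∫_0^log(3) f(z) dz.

Let u = exp(z), so du = exp(z) dz. When z = 0, u = 1; when z = log(3), u = 3.
The integral becomes ∫ sin(u) du from 1 to 3, with antiderivative -cos(u).
Back in z: F(z) = -cos(exp(z)).
Then F(log(3)) - F(0) = (-cos(3)) - (-cos(1)) = cos(1) - cos(3).

cos(1) - cos(3)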